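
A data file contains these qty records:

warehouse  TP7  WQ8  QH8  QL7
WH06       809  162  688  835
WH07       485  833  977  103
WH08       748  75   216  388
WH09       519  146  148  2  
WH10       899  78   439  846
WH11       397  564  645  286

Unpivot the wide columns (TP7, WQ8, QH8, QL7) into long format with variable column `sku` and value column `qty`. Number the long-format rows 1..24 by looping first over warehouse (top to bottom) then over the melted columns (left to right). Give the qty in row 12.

388

24 rows total (6 × 4). Row 12: index ⌊(12-1)/4⌋ = 2 into warehouse → WH08; (12-1) mod 4 = 3 into the melted columns → QL7.
So row 12 is (WH08, QL7, 388); qty = 388.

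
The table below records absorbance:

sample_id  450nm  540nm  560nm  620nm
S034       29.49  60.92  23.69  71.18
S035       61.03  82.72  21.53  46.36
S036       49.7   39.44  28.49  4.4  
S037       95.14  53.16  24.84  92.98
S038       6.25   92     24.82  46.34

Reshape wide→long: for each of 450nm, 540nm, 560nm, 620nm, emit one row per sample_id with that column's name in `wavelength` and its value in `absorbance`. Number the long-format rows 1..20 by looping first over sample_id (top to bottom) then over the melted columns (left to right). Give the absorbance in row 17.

6.25

20 rows total (5 × 4). Row 17: index ⌊(17-1)/4⌋ = 4 into sample_id → S038; (17-1) mod 4 = 0 into the melted columns → 450nm.
So row 17 is (S038, 450nm, 6.25); absorbance = 6.25.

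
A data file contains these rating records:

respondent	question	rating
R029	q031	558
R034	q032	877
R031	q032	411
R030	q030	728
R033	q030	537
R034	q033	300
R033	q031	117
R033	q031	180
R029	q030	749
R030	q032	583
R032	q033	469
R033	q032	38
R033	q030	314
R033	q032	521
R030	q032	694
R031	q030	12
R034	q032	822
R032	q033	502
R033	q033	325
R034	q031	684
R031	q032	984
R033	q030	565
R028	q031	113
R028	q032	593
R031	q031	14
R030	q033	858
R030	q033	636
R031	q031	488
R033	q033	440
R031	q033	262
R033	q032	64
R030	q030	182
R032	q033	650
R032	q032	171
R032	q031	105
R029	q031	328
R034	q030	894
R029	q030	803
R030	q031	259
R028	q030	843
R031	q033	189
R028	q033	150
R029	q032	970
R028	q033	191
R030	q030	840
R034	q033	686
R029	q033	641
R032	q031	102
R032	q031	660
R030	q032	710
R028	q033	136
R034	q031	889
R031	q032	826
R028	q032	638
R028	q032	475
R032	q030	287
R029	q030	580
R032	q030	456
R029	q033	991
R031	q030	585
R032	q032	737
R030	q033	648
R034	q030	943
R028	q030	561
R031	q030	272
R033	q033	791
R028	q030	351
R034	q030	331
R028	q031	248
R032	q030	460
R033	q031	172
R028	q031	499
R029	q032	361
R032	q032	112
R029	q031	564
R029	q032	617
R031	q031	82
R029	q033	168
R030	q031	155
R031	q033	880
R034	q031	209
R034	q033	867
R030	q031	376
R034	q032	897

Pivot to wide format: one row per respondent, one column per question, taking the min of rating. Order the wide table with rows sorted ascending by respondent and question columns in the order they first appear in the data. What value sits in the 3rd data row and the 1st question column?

With rows sorted ascending by respondent, row 3 is respondent=R030. question columns in first-appearance order: q031, q032, q030, q033; column 1 is q031.
Long rows with respondent=R030, question=q031: min(259, 155, 376) = 155.

155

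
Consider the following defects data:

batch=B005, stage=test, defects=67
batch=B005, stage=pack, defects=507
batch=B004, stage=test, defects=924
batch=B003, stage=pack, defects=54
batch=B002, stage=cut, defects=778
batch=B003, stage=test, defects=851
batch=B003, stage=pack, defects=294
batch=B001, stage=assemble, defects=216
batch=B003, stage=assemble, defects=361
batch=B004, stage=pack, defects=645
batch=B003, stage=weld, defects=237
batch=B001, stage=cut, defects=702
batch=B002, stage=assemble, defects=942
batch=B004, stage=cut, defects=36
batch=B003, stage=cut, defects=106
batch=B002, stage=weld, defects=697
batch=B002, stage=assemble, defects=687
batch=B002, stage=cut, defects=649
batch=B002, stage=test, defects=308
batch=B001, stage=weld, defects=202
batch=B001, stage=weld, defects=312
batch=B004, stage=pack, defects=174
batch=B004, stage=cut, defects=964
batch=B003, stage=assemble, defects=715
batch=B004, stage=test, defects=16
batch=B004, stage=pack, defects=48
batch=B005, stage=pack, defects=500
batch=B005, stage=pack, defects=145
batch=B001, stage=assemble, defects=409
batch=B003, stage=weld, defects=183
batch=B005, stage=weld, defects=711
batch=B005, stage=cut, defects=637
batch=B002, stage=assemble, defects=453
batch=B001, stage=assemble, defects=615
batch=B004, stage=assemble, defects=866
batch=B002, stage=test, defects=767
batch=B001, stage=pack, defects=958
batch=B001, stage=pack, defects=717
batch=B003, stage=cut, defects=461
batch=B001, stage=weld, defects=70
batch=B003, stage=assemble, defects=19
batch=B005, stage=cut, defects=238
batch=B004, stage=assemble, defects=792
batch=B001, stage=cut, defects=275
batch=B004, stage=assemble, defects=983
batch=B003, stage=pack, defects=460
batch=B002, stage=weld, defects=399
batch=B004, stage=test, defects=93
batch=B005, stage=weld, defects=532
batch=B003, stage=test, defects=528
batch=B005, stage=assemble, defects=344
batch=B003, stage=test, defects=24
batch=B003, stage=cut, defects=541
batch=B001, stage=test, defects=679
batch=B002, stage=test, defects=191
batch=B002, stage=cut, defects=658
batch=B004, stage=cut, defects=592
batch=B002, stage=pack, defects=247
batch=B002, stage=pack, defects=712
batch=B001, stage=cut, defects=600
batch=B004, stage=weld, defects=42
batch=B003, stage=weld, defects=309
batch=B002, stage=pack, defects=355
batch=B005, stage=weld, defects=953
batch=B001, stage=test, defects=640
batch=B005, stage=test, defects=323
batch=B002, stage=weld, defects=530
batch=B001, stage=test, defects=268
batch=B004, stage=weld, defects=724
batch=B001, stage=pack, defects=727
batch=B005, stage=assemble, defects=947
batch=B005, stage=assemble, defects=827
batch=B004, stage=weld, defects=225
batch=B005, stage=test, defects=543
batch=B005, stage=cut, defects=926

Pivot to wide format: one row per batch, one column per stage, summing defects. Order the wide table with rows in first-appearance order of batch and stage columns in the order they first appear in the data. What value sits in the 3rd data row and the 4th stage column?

1095

With rows in first-appearance order of batch, row 3 is batch=B003. stage columns in first-appearance order: test, pack, cut, assemble, weld; column 4 is assemble.
Long rows with batch=B003, stage=assemble: 361 + 715 + 19 = 1095.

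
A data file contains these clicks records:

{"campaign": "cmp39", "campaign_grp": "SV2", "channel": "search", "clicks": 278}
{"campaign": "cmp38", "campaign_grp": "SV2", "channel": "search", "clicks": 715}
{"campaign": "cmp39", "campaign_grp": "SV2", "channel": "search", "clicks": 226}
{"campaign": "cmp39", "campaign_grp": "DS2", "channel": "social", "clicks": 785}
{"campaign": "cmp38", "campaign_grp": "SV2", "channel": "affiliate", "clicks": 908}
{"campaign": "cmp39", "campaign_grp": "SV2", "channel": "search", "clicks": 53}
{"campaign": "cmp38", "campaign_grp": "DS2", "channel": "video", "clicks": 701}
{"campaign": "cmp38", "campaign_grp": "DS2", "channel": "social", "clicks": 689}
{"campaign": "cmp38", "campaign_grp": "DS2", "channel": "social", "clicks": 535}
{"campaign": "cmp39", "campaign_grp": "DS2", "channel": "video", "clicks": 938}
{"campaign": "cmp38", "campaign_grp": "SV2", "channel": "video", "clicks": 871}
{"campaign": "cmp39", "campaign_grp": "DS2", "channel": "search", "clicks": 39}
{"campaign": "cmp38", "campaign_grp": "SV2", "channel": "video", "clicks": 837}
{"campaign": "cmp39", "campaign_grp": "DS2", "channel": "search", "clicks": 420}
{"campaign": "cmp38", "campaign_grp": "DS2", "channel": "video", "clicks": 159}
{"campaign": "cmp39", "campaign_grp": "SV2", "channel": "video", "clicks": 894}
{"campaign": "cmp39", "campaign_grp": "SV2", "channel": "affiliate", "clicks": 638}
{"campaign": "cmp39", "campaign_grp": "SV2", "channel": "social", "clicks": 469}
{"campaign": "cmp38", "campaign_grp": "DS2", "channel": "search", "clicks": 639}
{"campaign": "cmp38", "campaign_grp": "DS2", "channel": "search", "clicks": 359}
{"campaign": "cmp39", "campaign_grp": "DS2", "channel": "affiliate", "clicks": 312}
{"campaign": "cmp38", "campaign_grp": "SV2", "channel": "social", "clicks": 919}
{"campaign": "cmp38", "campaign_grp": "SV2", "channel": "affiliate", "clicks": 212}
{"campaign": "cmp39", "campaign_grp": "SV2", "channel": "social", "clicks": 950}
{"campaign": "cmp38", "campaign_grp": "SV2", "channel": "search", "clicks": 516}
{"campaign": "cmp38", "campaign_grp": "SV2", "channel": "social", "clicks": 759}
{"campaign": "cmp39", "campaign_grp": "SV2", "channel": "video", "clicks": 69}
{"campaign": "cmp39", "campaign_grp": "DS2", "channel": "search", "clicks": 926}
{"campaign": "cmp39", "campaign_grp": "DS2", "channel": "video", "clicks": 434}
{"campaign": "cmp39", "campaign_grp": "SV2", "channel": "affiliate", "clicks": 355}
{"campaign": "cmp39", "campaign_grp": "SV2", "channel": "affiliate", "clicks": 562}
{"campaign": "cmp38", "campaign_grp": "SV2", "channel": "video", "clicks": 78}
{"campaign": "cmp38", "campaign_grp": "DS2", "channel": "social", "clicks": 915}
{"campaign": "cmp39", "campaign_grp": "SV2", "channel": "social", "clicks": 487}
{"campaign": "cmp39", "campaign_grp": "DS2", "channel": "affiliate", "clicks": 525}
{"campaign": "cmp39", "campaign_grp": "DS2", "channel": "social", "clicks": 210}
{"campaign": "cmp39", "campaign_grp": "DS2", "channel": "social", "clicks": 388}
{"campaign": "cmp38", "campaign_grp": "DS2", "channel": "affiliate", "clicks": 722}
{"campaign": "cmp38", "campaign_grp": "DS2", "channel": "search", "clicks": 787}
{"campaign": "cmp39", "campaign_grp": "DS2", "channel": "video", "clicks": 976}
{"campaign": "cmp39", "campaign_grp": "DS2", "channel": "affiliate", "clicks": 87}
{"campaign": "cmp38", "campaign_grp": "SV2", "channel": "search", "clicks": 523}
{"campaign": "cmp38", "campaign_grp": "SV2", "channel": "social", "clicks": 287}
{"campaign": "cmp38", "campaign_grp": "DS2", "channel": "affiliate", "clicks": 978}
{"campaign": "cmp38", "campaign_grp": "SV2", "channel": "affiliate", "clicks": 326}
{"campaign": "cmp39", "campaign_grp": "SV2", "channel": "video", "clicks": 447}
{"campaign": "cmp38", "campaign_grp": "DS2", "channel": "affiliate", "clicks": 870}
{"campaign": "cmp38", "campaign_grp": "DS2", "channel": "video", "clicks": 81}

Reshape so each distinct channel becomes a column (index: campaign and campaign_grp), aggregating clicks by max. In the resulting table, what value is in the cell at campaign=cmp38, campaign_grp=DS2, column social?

Rows with campaign=cmp38, campaign_grp=DS2 and channel=social: clicks values are 689, 535, 915.
max(689, 535, 915) = 915.

915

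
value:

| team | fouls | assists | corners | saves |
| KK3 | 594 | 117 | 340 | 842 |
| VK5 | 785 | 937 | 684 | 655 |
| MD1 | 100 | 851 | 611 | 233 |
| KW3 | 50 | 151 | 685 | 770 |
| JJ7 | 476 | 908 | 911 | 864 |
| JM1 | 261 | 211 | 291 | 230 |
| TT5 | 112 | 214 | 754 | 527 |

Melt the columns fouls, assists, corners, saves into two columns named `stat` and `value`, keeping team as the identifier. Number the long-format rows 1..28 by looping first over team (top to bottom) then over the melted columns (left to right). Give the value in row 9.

28 rows total (7 × 4). Row 9: index ⌊(9-1)/4⌋ = 2 into team → MD1; (9-1) mod 4 = 0 into the melted columns → fouls.
So row 9 is (MD1, fouls, 100); value = 100.

100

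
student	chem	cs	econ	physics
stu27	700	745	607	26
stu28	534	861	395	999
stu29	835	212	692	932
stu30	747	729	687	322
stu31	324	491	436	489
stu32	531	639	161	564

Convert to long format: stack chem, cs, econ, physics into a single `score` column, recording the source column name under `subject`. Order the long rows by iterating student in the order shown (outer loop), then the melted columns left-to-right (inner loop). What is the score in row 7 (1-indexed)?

24 rows total (6 × 4). Row 7: index ⌊(7-1)/4⌋ = 1 into student → stu28; (7-1) mod 4 = 2 into the melted columns → econ.
So row 7 is (stu28, econ, 395); score = 395.

395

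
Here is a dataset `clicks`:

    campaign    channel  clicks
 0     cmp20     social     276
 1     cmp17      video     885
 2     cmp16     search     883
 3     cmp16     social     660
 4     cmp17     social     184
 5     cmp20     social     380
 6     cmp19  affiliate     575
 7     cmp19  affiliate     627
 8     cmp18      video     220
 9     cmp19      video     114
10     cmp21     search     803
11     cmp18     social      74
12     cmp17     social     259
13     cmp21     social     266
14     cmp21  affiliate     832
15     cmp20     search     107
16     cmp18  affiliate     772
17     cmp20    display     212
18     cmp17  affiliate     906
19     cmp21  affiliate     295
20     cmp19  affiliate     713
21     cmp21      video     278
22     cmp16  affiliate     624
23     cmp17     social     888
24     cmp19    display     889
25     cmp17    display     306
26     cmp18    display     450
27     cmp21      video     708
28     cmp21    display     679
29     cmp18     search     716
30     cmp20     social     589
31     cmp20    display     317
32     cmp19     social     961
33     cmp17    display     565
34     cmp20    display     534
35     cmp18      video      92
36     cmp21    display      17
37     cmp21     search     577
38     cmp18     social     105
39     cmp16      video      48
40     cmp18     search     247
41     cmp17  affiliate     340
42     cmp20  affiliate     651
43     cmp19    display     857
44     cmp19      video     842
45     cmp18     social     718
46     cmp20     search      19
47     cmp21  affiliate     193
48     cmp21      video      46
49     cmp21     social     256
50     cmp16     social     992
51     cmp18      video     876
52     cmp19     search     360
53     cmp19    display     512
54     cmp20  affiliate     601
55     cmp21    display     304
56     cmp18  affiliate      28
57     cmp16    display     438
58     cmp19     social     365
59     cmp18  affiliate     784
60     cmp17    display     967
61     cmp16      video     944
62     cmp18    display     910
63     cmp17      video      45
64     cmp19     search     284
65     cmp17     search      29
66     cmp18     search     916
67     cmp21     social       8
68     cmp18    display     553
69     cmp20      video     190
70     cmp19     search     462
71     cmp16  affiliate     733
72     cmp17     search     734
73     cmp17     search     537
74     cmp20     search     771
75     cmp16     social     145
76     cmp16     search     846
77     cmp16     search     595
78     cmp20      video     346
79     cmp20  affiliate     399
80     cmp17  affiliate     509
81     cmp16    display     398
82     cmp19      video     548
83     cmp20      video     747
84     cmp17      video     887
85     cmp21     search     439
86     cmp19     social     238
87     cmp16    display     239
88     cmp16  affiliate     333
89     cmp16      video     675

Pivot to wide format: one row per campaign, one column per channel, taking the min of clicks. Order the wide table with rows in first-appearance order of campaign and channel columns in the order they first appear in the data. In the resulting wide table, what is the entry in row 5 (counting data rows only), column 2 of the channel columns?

With rows in first-appearance order of campaign, row 5 is campaign=cmp18. channel columns in first-appearance order: social, video, search, affiliate, display; column 2 is video.
Long rows with campaign=cmp18, channel=video: min(220, 92, 876) = 92.

92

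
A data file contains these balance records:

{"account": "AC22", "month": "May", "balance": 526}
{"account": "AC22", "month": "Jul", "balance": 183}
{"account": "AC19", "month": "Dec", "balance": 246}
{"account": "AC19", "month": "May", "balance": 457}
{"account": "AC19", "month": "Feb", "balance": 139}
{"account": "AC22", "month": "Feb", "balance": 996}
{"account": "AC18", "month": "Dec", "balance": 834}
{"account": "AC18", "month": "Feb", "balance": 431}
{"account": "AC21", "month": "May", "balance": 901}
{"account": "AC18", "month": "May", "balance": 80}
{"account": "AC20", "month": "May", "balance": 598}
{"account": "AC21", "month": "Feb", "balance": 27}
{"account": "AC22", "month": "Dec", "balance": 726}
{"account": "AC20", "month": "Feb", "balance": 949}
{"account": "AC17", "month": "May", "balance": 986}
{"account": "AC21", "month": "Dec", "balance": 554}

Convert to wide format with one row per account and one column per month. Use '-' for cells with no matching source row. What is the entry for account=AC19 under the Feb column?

The long row with account=AC19, month=Feb has balance=139.

139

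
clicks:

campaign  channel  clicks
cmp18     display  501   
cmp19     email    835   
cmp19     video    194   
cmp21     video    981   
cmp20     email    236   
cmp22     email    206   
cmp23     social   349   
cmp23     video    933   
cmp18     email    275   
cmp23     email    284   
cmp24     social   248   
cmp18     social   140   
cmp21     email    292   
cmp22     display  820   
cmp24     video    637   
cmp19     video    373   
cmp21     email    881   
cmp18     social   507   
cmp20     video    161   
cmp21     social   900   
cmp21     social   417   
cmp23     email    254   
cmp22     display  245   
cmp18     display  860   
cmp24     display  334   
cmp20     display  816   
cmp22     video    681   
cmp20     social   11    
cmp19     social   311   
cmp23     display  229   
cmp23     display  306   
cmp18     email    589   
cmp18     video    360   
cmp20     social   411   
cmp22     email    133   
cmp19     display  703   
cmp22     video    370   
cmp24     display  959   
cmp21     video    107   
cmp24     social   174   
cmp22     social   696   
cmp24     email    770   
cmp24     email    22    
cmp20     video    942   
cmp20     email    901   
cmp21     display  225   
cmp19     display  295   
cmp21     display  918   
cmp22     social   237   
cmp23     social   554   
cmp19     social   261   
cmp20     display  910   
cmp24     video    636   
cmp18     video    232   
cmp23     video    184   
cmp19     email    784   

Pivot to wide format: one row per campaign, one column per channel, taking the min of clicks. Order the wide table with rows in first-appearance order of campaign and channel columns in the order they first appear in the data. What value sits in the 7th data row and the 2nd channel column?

With rows in first-appearance order of campaign, row 7 is campaign=cmp24. channel columns in first-appearance order: display, email, video, social; column 2 is email.
Long rows with campaign=cmp24, channel=email: min(770, 22) = 22.

22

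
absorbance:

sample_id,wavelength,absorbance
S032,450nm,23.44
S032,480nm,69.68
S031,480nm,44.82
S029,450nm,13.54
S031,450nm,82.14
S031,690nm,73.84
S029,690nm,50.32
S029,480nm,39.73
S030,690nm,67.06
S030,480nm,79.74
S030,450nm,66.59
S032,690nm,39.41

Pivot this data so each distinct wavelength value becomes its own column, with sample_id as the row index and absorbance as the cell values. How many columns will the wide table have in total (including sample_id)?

4

1 column for sample_id plus 3 distinct wavelength values → 4 columns.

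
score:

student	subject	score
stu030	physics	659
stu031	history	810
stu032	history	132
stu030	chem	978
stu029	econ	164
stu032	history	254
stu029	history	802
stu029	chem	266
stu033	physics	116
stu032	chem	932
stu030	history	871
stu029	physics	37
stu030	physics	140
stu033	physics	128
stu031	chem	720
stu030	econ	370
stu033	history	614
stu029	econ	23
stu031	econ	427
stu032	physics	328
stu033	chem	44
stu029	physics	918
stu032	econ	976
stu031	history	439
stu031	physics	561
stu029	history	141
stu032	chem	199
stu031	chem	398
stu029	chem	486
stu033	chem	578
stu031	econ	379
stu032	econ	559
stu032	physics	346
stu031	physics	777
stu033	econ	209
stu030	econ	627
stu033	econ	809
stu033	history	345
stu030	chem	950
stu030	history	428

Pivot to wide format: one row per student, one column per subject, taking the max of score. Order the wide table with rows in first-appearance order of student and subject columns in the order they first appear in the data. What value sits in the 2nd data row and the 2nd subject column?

With rows in first-appearance order of student, row 2 is student=stu031. subject columns in first-appearance order: physics, history, chem, econ; column 2 is history.
Long rows with student=stu031, subject=history: max(810, 439) = 810.

810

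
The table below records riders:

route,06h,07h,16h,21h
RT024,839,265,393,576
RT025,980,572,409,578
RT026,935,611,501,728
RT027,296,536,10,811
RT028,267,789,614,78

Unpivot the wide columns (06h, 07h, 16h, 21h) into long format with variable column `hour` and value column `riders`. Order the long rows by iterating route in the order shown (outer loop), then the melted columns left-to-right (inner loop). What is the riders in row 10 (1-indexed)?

611

20 rows total (5 × 4). Row 10: index ⌊(10-1)/4⌋ = 2 into route → RT026; (10-1) mod 4 = 1 into the melted columns → 07h.
So row 10 is (RT026, 07h, 611); riders = 611.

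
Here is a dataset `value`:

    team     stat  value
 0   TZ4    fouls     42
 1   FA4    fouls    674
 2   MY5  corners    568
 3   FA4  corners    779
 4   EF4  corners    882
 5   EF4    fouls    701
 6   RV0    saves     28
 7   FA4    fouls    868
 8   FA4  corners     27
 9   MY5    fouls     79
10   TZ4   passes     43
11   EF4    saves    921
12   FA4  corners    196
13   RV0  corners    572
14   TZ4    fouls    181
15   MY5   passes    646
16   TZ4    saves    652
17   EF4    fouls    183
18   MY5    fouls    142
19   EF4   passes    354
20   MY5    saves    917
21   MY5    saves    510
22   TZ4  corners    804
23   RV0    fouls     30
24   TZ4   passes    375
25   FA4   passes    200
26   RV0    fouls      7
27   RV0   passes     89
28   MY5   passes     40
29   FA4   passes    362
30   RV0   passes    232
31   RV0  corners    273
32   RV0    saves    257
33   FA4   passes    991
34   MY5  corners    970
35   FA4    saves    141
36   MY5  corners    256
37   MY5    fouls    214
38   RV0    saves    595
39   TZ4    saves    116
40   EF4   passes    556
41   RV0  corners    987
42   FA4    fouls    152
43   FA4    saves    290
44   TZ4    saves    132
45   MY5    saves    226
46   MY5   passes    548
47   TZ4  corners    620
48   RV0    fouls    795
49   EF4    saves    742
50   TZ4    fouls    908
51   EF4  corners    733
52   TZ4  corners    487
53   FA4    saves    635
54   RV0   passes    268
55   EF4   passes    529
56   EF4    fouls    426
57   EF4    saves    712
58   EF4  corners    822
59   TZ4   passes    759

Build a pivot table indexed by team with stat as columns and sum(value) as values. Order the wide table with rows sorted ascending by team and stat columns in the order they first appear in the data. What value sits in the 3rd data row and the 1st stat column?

435

With rows sorted ascending by team, row 3 is team=MY5. stat columns in first-appearance order: fouls, corners, saves, passes; column 1 is fouls.
Long rows with team=MY5, stat=fouls: 79 + 142 + 214 = 435.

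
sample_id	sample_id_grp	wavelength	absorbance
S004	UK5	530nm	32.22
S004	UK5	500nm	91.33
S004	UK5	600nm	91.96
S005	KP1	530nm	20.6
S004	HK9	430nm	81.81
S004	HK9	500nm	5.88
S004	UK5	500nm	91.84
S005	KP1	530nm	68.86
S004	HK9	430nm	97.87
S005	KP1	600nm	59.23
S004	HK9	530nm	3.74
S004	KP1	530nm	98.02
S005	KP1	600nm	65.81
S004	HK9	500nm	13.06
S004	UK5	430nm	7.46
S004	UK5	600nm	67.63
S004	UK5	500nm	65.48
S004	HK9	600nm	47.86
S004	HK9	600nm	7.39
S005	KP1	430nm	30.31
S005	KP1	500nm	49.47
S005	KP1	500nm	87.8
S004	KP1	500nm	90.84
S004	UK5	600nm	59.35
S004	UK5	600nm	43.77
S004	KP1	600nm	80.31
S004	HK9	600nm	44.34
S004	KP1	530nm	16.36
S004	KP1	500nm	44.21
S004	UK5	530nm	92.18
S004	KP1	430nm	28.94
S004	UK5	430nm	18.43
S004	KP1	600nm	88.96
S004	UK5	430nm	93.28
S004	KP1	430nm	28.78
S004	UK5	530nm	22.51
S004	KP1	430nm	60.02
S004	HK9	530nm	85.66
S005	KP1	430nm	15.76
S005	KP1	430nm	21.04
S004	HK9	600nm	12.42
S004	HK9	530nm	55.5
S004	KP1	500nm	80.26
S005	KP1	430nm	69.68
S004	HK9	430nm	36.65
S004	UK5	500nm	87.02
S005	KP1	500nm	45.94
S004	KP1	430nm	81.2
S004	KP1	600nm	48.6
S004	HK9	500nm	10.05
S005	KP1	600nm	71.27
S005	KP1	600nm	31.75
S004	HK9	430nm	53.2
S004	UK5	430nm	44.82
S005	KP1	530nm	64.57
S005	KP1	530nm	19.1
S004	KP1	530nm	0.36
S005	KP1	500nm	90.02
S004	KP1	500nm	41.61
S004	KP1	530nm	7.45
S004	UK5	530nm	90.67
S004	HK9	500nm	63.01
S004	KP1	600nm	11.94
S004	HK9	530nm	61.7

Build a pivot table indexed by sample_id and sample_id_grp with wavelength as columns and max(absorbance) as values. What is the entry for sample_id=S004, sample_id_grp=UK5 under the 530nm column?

92.18

Rows with sample_id=S004, sample_id_grp=UK5 and wavelength=530nm: absorbance values are 32.22, 92.18, 22.51, 90.67.
max(32.22, 92.18, 22.51, 90.67) = 92.18.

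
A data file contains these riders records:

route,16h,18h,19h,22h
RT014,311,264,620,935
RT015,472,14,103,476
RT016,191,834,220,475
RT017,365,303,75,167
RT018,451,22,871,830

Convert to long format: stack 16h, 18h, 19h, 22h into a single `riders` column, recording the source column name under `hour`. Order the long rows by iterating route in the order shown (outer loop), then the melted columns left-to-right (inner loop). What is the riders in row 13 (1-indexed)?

20 rows total (5 × 4). Row 13: index ⌊(13-1)/4⌋ = 3 into route → RT017; (13-1) mod 4 = 0 into the melted columns → 16h.
So row 13 is (RT017, 16h, 365); riders = 365.

365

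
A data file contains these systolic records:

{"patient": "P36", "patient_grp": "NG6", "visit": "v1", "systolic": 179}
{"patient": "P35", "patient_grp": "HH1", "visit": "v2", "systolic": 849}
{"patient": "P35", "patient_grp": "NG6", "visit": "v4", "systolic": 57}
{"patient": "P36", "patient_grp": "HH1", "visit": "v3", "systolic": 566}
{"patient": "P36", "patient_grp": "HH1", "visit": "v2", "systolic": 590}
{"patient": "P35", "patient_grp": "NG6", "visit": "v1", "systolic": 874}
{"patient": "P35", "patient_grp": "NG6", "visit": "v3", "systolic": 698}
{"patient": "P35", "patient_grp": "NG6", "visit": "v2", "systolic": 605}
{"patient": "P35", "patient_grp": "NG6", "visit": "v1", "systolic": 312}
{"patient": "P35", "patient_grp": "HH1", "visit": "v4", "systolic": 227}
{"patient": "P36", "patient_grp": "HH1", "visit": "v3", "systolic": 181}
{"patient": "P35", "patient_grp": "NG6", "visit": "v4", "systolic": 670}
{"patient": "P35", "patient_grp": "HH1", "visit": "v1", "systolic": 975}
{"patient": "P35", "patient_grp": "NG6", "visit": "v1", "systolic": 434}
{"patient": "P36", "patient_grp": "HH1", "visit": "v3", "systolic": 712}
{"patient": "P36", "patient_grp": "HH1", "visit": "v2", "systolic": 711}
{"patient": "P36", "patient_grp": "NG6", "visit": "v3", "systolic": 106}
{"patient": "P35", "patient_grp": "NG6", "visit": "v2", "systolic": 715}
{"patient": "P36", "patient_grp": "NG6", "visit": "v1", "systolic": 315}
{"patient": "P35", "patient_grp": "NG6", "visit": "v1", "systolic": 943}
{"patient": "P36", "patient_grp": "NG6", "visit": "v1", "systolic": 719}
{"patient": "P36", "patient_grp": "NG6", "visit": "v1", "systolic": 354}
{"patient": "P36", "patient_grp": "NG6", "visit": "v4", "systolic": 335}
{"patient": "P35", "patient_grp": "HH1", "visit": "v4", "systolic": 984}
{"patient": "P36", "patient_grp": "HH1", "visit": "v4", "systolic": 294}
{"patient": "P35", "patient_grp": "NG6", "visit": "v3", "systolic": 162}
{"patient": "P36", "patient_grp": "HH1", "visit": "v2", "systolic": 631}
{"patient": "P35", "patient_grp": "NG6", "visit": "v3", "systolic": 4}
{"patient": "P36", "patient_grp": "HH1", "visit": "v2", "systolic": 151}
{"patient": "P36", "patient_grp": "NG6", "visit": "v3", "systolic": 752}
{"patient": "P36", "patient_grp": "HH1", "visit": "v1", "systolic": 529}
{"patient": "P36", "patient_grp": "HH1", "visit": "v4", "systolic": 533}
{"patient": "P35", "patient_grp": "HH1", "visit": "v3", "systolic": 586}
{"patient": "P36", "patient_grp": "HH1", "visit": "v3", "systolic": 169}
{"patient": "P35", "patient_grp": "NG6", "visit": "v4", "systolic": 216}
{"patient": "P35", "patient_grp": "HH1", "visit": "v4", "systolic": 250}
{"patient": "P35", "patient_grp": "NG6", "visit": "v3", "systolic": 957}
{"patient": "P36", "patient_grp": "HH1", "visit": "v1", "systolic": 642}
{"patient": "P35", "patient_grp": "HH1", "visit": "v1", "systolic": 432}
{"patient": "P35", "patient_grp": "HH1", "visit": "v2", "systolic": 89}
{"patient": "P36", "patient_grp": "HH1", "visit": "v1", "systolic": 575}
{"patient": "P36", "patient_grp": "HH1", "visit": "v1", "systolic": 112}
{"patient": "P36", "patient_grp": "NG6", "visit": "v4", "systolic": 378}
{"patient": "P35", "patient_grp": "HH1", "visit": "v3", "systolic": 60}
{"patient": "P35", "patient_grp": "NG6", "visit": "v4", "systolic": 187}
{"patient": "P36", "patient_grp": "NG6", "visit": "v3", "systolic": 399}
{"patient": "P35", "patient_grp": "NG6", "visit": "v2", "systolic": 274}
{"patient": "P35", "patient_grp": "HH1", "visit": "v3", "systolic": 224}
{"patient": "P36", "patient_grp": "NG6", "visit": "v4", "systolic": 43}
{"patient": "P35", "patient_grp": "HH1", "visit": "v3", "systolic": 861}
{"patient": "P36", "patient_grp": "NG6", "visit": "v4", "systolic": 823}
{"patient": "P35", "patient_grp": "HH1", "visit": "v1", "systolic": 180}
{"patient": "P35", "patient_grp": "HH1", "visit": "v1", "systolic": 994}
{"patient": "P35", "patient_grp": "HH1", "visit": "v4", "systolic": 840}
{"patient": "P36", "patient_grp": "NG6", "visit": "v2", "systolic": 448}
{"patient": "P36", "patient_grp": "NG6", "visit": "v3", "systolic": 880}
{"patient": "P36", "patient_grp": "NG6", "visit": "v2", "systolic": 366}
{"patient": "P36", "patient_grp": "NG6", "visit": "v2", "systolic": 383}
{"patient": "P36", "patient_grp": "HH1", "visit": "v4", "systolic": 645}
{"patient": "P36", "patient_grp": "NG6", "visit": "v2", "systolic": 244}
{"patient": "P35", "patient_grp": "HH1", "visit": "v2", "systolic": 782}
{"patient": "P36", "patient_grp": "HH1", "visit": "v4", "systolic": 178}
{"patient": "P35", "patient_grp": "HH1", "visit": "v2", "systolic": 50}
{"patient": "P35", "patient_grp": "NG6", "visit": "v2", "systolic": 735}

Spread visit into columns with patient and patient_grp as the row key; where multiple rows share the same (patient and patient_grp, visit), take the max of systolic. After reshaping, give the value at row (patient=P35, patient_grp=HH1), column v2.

Rows with patient=P35, patient_grp=HH1 and visit=v2: systolic values are 849, 89, 782, 50.
max(849, 89, 782, 50) = 849.

849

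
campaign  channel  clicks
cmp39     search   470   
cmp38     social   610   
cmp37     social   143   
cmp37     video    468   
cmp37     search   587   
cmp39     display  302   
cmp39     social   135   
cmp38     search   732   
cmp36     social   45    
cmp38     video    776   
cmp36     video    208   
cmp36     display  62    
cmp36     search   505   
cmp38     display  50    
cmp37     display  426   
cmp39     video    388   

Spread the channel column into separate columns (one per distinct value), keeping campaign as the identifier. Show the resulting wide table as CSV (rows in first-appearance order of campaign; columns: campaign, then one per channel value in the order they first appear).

Columns: campaign plus the 4 distinct channel values (search, social, video, display).
For example, row cmp39 column search takes clicks=470 from the long row (cmp39, search).

campaign,search,social,video,display
cmp39,470,135,388,302
cmp38,732,610,776,50
cmp37,587,143,468,426
cmp36,505,45,208,62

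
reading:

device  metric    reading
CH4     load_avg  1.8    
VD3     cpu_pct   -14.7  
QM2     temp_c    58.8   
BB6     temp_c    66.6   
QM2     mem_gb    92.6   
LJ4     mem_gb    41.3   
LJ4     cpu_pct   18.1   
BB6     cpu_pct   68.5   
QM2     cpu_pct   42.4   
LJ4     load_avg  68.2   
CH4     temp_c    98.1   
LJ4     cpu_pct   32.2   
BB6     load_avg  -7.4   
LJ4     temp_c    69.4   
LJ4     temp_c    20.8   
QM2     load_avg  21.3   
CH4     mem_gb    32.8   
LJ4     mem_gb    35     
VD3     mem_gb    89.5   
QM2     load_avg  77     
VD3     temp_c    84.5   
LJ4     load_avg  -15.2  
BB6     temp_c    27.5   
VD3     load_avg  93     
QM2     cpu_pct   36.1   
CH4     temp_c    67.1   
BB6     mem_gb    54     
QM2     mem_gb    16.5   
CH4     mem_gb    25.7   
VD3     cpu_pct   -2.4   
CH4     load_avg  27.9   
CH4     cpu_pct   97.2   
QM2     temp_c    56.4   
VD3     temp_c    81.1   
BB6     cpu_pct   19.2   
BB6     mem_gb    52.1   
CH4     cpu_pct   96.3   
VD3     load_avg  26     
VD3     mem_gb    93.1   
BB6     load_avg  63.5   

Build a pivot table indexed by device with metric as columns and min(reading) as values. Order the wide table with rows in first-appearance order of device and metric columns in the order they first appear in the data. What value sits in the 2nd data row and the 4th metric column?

With rows in first-appearance order of device, row 2 is device=VD3. metric columns in first-appearance order: load_avg, cpu_pct, temp_c, mem_gb; column 4 is mem_gb.
Long rows with device=VD3, metric=mem_gb: min(89.5, 93.1) = 89.5.

89.5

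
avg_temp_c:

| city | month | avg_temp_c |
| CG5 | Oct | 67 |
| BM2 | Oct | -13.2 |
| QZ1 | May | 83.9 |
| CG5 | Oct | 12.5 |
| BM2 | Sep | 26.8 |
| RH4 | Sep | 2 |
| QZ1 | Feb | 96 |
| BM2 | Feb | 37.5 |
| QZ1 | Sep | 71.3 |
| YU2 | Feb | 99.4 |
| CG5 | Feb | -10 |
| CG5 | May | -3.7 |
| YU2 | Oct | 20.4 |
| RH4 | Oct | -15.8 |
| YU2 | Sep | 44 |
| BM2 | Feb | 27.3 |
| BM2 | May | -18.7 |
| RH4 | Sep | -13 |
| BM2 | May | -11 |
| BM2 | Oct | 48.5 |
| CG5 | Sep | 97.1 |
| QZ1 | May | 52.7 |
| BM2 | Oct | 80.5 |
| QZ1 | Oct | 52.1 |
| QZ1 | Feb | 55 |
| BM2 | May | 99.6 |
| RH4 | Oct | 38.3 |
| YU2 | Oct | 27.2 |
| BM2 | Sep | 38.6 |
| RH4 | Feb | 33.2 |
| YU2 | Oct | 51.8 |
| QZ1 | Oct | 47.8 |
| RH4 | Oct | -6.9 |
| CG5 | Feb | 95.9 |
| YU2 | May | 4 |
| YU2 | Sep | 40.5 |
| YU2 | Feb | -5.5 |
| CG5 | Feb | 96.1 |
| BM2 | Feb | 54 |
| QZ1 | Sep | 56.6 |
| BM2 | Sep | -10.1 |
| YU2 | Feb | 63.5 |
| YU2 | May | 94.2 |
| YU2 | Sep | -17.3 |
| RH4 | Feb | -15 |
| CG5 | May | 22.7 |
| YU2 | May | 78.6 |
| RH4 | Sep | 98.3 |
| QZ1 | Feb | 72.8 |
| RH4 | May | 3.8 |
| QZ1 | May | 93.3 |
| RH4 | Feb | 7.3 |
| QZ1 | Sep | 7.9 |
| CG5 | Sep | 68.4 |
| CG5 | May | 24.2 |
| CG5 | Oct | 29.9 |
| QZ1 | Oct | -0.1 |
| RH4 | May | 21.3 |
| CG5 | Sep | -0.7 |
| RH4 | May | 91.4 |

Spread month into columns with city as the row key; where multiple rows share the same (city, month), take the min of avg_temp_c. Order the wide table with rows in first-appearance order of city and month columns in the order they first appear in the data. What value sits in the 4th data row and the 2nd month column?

With rows in first-appearance order of city, row 4 is city=RH4. month columns in first-appearance order: Oct, May, Sep, Feb; column 2 is May.
Long rows with city=RH4, month=May: min(3.8, 21.3, 91.4) = 3.8.

3.8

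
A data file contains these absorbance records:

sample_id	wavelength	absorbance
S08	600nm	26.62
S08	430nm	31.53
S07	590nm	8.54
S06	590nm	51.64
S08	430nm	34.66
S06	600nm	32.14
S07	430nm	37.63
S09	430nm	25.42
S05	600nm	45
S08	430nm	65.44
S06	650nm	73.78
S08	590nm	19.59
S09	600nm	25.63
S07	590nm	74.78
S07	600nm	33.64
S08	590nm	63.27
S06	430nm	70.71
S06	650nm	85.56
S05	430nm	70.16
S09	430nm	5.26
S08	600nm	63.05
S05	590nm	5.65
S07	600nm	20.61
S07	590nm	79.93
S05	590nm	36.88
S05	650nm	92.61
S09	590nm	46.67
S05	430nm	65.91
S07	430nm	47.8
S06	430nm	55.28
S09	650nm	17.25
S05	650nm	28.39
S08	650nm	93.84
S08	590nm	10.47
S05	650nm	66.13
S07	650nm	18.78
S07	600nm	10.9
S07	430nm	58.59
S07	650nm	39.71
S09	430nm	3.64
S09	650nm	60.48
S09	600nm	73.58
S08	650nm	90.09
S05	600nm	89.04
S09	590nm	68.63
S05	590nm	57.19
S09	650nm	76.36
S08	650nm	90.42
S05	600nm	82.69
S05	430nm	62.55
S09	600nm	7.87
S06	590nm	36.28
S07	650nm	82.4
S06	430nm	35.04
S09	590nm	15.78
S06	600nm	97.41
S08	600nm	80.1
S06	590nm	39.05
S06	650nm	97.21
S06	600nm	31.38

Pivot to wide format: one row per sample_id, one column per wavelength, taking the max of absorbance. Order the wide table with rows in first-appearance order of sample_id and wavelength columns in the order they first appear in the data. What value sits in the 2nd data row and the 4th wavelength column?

With rows in first-appearance order of sample_id, row 2 is sample_id=S07. wavelength columns in first-appearance order: 600nm, 430nm, 590nm, 650nm; column 4 is 650nm.
Long rows with sample_id=S07, wavelength=650nm: max(18.78, 39.71, 82.4) = 82.4.

82.4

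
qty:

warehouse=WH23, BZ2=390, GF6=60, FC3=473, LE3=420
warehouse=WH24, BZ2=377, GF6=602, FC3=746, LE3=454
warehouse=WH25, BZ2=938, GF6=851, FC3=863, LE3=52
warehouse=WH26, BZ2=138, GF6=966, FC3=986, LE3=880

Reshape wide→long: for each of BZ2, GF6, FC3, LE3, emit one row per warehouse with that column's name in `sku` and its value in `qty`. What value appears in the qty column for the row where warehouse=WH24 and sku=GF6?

Unpivoting turns each (warehouse, wide-column) pair into one long row.
The wide cell at row WH24, column GF6 holds 602, so the long row (WH24, GF6) has qty=602.

602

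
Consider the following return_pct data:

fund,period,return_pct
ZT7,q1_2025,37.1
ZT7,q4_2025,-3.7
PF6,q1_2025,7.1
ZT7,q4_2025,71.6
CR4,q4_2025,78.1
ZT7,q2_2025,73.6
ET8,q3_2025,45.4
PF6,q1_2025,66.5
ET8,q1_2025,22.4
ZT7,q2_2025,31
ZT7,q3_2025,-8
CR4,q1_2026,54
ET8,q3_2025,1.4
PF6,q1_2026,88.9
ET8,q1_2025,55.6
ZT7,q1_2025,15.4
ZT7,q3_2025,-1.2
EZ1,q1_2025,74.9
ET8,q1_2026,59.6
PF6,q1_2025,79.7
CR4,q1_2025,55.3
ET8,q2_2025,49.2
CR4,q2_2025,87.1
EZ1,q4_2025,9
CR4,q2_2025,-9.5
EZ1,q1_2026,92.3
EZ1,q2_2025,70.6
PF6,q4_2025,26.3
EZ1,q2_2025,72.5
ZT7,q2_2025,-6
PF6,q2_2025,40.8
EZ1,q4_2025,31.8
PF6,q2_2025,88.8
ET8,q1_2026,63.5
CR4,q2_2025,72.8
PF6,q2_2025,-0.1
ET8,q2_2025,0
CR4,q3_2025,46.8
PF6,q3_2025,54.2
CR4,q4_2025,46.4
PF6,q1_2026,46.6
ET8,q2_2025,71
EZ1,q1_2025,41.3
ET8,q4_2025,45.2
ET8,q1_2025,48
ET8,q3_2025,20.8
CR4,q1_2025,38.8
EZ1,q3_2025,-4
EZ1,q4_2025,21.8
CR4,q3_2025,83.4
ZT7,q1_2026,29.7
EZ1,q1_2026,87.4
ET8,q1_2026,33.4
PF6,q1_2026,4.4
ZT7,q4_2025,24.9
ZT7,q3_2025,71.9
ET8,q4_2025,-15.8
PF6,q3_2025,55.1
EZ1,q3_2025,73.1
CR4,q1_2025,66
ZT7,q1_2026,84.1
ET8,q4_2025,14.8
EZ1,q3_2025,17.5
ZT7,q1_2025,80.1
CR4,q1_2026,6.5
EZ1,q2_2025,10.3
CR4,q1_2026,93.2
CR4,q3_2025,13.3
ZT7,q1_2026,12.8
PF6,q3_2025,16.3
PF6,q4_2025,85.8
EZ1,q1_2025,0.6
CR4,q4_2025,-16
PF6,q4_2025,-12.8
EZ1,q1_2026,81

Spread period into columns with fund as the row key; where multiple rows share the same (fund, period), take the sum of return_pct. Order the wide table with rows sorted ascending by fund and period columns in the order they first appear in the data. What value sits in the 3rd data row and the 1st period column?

116.8

With rows sorted ascending by fund, row 3 is fund=EZ1. period columns in first-appearance order: q1_2025, q4_2025, q2_2025, q3_2025, q1_2026; column 1 is q1_2025.
Long rows with fund=EZ1, period=q1_2025: 74.9 + 41.3 + 0.6 = 116.8.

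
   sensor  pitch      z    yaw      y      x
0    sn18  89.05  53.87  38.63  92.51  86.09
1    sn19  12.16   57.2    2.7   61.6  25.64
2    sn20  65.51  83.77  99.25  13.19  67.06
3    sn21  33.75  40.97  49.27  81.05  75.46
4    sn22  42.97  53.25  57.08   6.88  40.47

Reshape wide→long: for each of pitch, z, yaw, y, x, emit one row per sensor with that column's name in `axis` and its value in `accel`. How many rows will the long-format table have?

5 sensor values × 5 melted columns = 25 rows.

25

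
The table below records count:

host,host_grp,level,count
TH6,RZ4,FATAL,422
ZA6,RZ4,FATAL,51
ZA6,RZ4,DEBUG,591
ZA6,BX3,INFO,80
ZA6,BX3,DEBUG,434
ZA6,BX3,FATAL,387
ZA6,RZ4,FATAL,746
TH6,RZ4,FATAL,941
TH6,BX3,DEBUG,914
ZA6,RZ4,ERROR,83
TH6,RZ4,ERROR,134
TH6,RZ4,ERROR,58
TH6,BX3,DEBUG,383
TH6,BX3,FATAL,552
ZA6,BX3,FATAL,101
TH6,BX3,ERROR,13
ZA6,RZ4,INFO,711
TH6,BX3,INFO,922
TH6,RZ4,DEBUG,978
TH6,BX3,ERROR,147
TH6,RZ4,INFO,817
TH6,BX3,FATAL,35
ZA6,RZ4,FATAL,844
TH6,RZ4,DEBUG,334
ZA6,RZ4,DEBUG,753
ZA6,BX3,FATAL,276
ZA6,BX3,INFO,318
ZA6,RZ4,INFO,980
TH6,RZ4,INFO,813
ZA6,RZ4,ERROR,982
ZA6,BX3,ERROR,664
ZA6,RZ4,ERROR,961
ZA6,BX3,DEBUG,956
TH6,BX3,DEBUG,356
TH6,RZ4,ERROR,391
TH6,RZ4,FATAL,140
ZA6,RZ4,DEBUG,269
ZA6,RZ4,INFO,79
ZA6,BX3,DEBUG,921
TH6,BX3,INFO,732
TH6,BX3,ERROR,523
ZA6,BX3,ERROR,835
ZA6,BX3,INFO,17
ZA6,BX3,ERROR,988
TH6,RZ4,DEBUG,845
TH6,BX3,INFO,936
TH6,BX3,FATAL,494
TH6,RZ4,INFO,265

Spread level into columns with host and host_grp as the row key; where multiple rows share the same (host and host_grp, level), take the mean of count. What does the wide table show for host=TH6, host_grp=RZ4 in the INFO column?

Rows with host=TH6, host_grp=RZ4 and level=INFO: count values are 817, 813, 265.
(817 + 813 + 265) / 3 = 631.67.

631.67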